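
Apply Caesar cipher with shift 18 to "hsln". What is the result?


Caesar cipher: shift "hsln" by 18
  'h' (pos 7) + 18 = pos 25 = 'z'
  's' (pos 18) + 18 = pos 10 = 'k'
  'l' (pos 11) + 18 = pos 3 = 'd'
  'n' (pos 13) + 18 = pos 5 = 'f'
Result: zkdf

zkdf


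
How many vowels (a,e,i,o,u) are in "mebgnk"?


Input: mebgnk
Checking each character:
  'm' at position 0: consonant
  'e' at position 1: vowel (running total: 1)
  'b' at position 2: consonant
  'g' at position 3: consonant
  'n' at position 4: consonant
  'k' at position 5: consonant
Total vowels: 1

1


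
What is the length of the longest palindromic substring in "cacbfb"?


Input: "cacbfb"
Checking substrings for palindromes:
  [0:3] "cac" (len 3) => palindrome
  [3:6] "bfb" (len 3) => palindrome
Longest palindromic substring: "cac" with length 3

3


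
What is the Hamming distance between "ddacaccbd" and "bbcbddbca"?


Comparing "ddacaccbd" and "bbcbddbca" position by position:
  Position 0: 'd' vs 'b' => differ
  Position 1: 'd' vs 'b' => differ
  Position 2: 'a' vs 'c' => differ
  Position 3: 'c' vs 'b' => differ
  Position 4: 'a' vs 'd' => differ
  Position 5: 'c' vs 'd' => differ
  Position 6: 'c' vs 'b' => differ
  Position 7: 'b' vs 'c' => differ
  Position 8: 'd' vs 'a' => differ
Total differences (Hamming distance): 9

9


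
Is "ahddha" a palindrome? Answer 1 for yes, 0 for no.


Input: ahddha
Reversed: ahddha
  Compare pos 0 ('a') with pos 5 ('a'): match
  Compare pos 1 ('h') with pos 4 ('h'): match
  Compare pos 2 ('d') with pos 3 ('d'): match
Result: palindrome

1


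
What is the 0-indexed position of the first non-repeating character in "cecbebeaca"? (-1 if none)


Input: cecbebeaca
Character frequencies:
  'a': 2
  'b': 2
  'c': 3
  'e': 3
Scanning left to right for freq == 1:
  Position 0 ('c'): freq=3, skip
  Position 1 ('e'): freq=3, skip
  Position 2 ('c'): freq=3, skip
  Position 3 ('b'): freq=2, skip
  Position 4 ('e'): freq=3, skip
  Position 5 ('b'): freq=2, skip
  Position 6 ('e'): freq=3, skip
  Position 7 ('a'): freq=2, skip
  Position 8 ('c'): freq=3, skip
  Position 9 ('a'): freq=2, skip
  No unique character found => answer = -1

-1


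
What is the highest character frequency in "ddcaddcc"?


Input: ddcaddcc
Character counts:
  'a': 1
  'c': 3
  'd': 4
Maximum frequency: 4

4


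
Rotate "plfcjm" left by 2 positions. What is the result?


Input: "plfcjm", rotate left by 2
First 2 characters: "pl"
Remaining characters: "fcjm"
Concatenate remaining + first: "fcjm" + "pl" = "fcjmpl"

fcjmpl


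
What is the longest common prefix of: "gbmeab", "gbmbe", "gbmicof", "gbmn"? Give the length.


Words: gbmeab, gbmbe, gbmicof, gbmn
  Position 0: all 'g' => match
  Position 1: all 'b' => match
  Position 2: all 'm' => match
  Position 3: ('e', 'b', 'i', 'n') => mismatch, stop
LCP = "gbm" (length 3)

3


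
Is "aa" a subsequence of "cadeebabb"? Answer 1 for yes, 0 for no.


Check if "aa" is a subsequence of "cadeebabb"
Greedy scan:
  Position 0 ('c'): no match needed
  Position 1 ('a'): matches sub[0] = 'a'
  Position 2 ('d'): no match needed
  Position 3 ('e'): no match needed
  Position 4 ('e'): no match needed
  Position 5 ('b'): no match needed
  Position 6 ('a'): matches sub[1] = 'a'
  Position 7 ('b'): no match needed
  Position 8 ('b'): no match needed
All 2 characters matched => is a subsequence

1


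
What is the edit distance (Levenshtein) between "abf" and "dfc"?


Computing edit distance: "abf" -> "dfc"
DP table:
           d    f    c
      0    1    2    3
  a   1    1    2    3
  b   2    2    2    3
  f   3    3    2    3
Edit distance = dp[3][3] = 3

3


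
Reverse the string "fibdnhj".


Input: fibdnhj
Reading characters right to left:
  Position 6: 'j'
  Position 5: 'h'
  Position 4: 'n'
  Position 3: 'd'
  Position 2: 'b'
  Position 1: 'i'
  Position 0: 'f'
Reversed: jhndbif

jhndbif


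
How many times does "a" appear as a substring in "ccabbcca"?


Searching for "a" in "ccabbcca"
Scanning each position:
  Position 0: "c" => no
  Position 1: "c" => no
  Position 2: "a" => MATCH
  Position 3: "b" => no
  Position 4: "b" => no
  Position 5: "c" => no
  Position 6: "c" => no
  Position 7: "a" => MATCH
Total occurrences: 2

2


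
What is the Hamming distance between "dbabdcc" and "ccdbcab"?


Comparing "dbabdcc" and "ccdbcab" position by position:
  Position 0: 'd' vs 'c' => differ
  Position 1: 'b' vs 'c' => differ
  Position 2: 'a' vs 'd' => differ
  Position 3: 'b' vs 'b' => same
  Position 4: 'd' vs 'c' => differ
  Position 5: 'c' vs 'a' => differ
  Position 6: 'c' vs 'b' => differ
Total differences (Hamming distance): 6

6


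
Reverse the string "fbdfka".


Input: fbdfka
Reading characters right to left:
  Position 5: 'a'
  Position 4: 'k'
  Position 3: 'f'
  Position 2: 'd'
  Position 1: 'b'
  Position 0: 'f'
Reversed: akfdbf

akfdbf


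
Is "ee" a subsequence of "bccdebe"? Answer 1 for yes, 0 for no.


Check if "ee" is a subsequence of "bccdebe"
Greedy scan:
  Position 0 ('b'): no match needed
  Position 1 ('c'): no match needed
  Position 2 ('c'): no match needed
  Position 3 ('d'): no match needed
  Position 4 ('e'): matches sub[0] = 'e'
  Position 5 ('b'): no match needed
  Position 6 ('e'): matches sub[1] = 'e'
All 2 characters matched => is a subsequence

1


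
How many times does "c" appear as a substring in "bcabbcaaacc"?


Searching for "c" in "bcabbcaaacc"
Scanning each position:
  Position 0: "b" => no
  Position 1: "c" => MATCH
  Position 2: "a" => no
  Position 3: "b" => no
  Position 4: "b" => no
  Position 5: "c" => MATCH
  Position 6: "a" => no
  Position 7: "a" => no
  Position 8: "a" => no
  Position 9: "c" => MATCH
  Position 10: "c" => MATCH
Total occurrences: 4

4


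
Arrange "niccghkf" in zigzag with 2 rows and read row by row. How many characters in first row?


Zigzag "niccghkf" into 2 rows:
Placing characters:
  'n' => row 0
  'i' => row 1
  'c' => row 0
  'c' => row 1
  'g' => row 0
  'h' => row 1
  'k' => row 0
  'f' => row 1
Rows:
  Row 0: "ncgk"
  Row 1: "ichf"
First row length: 4

4


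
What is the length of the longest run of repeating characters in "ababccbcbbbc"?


Input: "ababccbcbbbc"
Scanning for longest run:
  Position 1 ('b'): new char, reset run to 1
  Position 2 ('a'): new char, reset run to 1
  Position 3 ('b'): new char, reset run to 1
  Position 4 ('c'): new char, reset run to 1
  Position 5 ('c'): continues run of 'c', length=2
  Position 6 ('b'): new char, reset run to 1
  Position 7 ('c'): new char, reset run to 1
  Position 8 ('b'): new char, reset run to 1
  Position 9 ('b'): continues run of 'b', length=2
  Position 10 ('b'): continues run of 'b', length=3
  Position 11 ('c'): new char, reset run to 1
Longest run: 'b' with length 3

3


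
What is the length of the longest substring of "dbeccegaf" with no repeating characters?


Input: "dbeccegaf"
Sliding window (track last position of each char):
  Position 0 ('d'): window [0,0] length 1 -- new best
  Position 1 ('b'): window [0,1] length 2 -- new best
  Position 2 ('e'): window [0,2] length 3 -- new best
  Position 3 ('c'): window [0,3] length 4 -- new best
  Position 4 ('c'): repeat (last at 3), move window start to 4
  Position 4 ('c'): window [4,4] length 1
  Position 5 ('e'): window [4,5] length 2
  Position 6 ('g'): window [4,6] length 3
  Position 7 ('a'): window [4,7] length 4
  Position 8 ('f'): window [4,8] length 5 -- new best
Longest substring with no repeats: "cegaf" with length 5

5


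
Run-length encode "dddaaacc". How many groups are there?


Input: dddaaacc
Scanning for consecutive runs:
  Group 1: 'd' x 3 (positions 0-2)
  Group 2: 'a' x 3 (positions 3-5)
  Group 3: 'c' x 2 (positions 6-7)
Total groups: 3

3


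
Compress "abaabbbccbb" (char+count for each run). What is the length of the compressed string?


Input: abaabbbccbb
Runs:
  'a' x 1 => "a1"
  'b' x 1 => "b1"
  'a' x 2 => "a2"
  'b' x 3 => "b3"
  'c' x 2 => "c2"
  'b' x 2 => "b2"
Compressed: "a1b1a2b3c2b2"
Compressed length: 12

12


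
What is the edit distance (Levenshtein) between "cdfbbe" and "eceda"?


Computing edit distance: "cdfbbe" -> "eceda"
DP table:
           e    c    e    d    a
      0    1    2    3    4    5
  c   1    1    1    2    3    4
  d   2    2    2    2    2    3
  f   3    3    3    3    3    3
  b   4    4    4    4    4    4
  b   5    5    5    5    5    5
  e   6    5    6    5    6    6
Edit distance = dp[6][5] = 6

6


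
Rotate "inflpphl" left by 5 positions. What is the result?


Input: "inflpphl", rotate left by 5
First 5 characters: "inflp"
Remaining characters: "phl"
Concatenate remaining + first: "phl" + "inflp" = "phlinflp"

phlinflp


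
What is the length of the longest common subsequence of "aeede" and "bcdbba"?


LCS of "aeede" and "bcdbba"
DP table:
           b    c    d    b    b    a
      0    0    0    0    0    0    0
  a   0    0    0    0    0    0    1
  e   0    0    0    0    0    0    1
  e   0    0    0    0    0    0    1
  d   0    0    0    1    1    1    1
  e   0    0    0    1    1    1    1
LCS length = dp[5][6] = 1

1


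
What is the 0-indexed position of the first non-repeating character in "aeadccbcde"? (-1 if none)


Input: aeadccbcde
Character frequencies:
  'a': 2
  'b': 1
  'c': 3
  'd': 2
  'e': 2
Scanning left to right for freq == 1:
  Position 0 ('a'): freq=2, skip
  Position 1 ('e'): freq=2, skip
  Position 2 ('a'): freq=2, skip
  Position 3 ('d'): freq=2, skip
  Position 4 ('c'): freq=3, skip
  Position 5 ('c'): freq=3, skip
  Position 6 ('b'): unique! => answer = 6

6


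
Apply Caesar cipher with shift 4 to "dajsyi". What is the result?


Caesar cipher: shift "dajsyi" by 4
  'd' (pos 3) + 4 = pos 7 = 'h'
  'a' (pos 0) + 4 = pos 4 = 'e'
  'j' (pos 9) + 4 = pos 13 = 'n'
  's' (pos 18) + 4 = pos 22 = 'w'
  'y' (pos 24) + 4 = pos 2 = 'c'
  'i' (pos 8) + 4 = pos 12 = 'm'
Result: henwcm

henwcm


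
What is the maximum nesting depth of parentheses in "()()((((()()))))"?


Input: "()()((((()()))))"
Tracking depth:
  Position 0 '(': depth becomes 1
  Position 1 ')': depth becomes 0
  Position 2 '(': depth becomes 1
  Position 3 ')': depth becomes 0
  Position 4 '(': depth becomes 1
  Position 5 '(': depth becomes 2
  Position 6 '(': depth becomes 3
  Position 7 '(': depth becomes 4
  Position 8 '(': depth becomes 5
  Position 9 ')': depth becomes 4
  Position 10 '(': depth becomes 5
  Position 11 ')': depth becomes 4
  Position 12 ')': depth becomes 3
  Position 13 ')': depth becomes 2
  Position 14 ')': depth becomes 1
  Position 15 ')': depth becomes 0
Maximum depth reached: 5

5


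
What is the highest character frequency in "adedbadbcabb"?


Input: adedbadbcabb
Character counts:
  'a': 3
  'b': 4
  'c': 1
  'd': 3
  'e': 1
Maximum frequency: 4

4


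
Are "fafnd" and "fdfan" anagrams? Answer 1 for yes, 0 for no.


Strings: "fafnd", "fdfan"
Sorted first:  adffn
Sorted second: adffn
Sorted forms match => anagrams

1


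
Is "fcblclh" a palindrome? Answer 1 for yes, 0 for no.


Input: fcblclh
Reversed: hlclbcf
  Compare pos 0 ('f') with pos 6 ('h'): MISMATCH
  Compare pos 1 ('c') with pos 5 ('l'): MISMATCH
  Compare pos 2 ('b') with pos 4 ('c'): MISMATCH
Result: not a palindrome

0


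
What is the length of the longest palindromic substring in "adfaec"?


Input: "adfaec"
Checking substrings for palindromes:
  No multi-char palindromic substrings found
Longest palindromic substring: "a" with length 1

1


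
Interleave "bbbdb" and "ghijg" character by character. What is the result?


Interleaving "bbbdb" and "ghijg":
  Position 0: 'b' from first, 'g' from second => "bg"
  Position 1: 'b' from first, 'h' from second => "bh"
  Position 2: 'b' from first, 'i' from second => "bi"
  Position 3: 'd' from first, 'j' from second => "dj"
  Position 4: 'b' from first, 'g' from second => "bg"
Result: bgbhbidjbg

bgbhbidjbg


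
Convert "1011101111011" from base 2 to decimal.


Input: "1011101111011" in base 2
Positional expansion:
  Digit '1' (value 1) x 2^12 = 4096
  Digit '0' (value 0) x 2^11 = 0
  Digit '1' (value 1) x 2^10 = 1024
  Digit '1' (value 1) x 2^9 = 512
  Digit '1' (value 1) x 2^8 = 256
  Digit '0' (value 0) x 2^7 = 0
  Digit '1' (value 1) x 2^6 = 64
  Digit '1' (value 1) x 2^5 = 32
  Digit '1' (value 1) x 2^4 = 16
  Digit '1' (value 1) x 2^3 = 8
  Digit '0' (value 0) x 2^2 = 0
  Digit '1' (value 1) x 2^1 = 2
  Digit '1' (value 1) x 2^0 = 1
Sum = 6011

6011


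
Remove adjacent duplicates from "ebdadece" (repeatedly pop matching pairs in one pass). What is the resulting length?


Input: ebdadece
Stack-based adjacent duplicate removal:
  Read 'e': push. Stack: e
  Read 'b': push. Stack: eb
  Read 'd': push. Stack: ebd
  Read 'a': push. Stack: ebda
  Read 'd': push. Stack: ebdad
  Read 'e': push. Stack: ebdade
  Read 'c': push. Stack: ebdadec
  Read 'e': push. Stack: ebdadece
Final stack: "ebdadece" (length 8)

8


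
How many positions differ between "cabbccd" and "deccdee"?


Comparing "cabbccd" and "deccdee" position by position:
  Position 0: 'c' vs 'd' => DIFFER
  Position 1: 'a' vs 'e' => DIFFER
  Position 2: 'b' vs 'c' => DIFFER
  Position 3: 'b' vs 'c' => DIFFER
  Position 4: 'c' vs 'd' => DIFFER
  Position 5: 'c' vs 'e' => DIFFER
  Position 6: 'd' vs 'e' => DIFFER
Positions that differ: 7

7


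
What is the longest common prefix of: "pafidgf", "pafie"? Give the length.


Words: pafidgf, pafie
  Position 0: all 'p' => match
  Position 1: all 'a' => match
  Position 2: all 'f' => match
  Position 3: all 'i' => match
  Position 4: ('d', 'e') => mismatch, stop
LCP = "pafi" (length 4)

4


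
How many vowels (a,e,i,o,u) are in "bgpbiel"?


Input: bgpbiel
Checking each character:
  'b' at position 0: consonant
  'g' at position 1: consonant
  'p' at position 2: consonant
  'b' at position 3: consonant
  'i' at position 4: vowel (running total: 1)
  'e' at position 5: vowel (running total: 2)
  'l' at position 6: consonant
Total vowels: 2

2


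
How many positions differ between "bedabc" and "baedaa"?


Comparing "bedabc" and "baedaa" position by position:
  Position 0: 'b' vs 'b' => same
  Position 1: 'e' vs 'a' => DIFFER
  Position 2: 'd' vs 'e' => DIFFER
  Position 3: 'a' vs 'd' => DIFFER
  Position 4: 'b' vs 'a' => DIFFER
  Position 5: 'c' vs 'a' => DIFFER
Positions that differ: 5

5


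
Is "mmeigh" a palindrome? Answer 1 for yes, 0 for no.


Input: mmeigh
Reversed: hgiemm
  Compare pos 0 ('m') with pos 5 ('h'): MISMATCH
  Compare pos 1 ('m') with pos 4 ('g'): MISMATCH
  Compare pos 2 ('e') with pos 3 ('i'): MISMATCH
Result: not a palindrome

0


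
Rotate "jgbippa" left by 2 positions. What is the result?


Input: "jgbippa", rotate left by 2
First 2 characters: "jg"
Remaining characters: "bippa"
Concatenate remaining + first: "bippa" + "jg" = "bippajg"

bippajg


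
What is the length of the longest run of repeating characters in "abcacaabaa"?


Input: "abcacaabaa"
Scanning for longest run:
  Position 1 ('b'): new char, reset run to 1
  Position 2 ('c'): new char, reset run to 1
  Position 3 ('a'): new char, reset run to 1
  Position 4 ('c'): new char, reset run to 1
  Position 5 ('a'): new char, reset run to 1
  Position 6 ('a'): continues run of 'a', length=2
  Position 7 ('b'): new char, reset run to 1
  Position 8 ('a'): new char, reset run to 1
  Position 9 ('a'): continues run of 'a', length=2
Longest run: 'a' with length 2

2


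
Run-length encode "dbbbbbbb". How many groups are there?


Input: dbbbbbbb
Scanning for consecutive runs:
  Group 1: 'd' x 1 (positions 0-0)
  Group 2: 'b' x 7 (positions 1-7)
Total groups: 2

2


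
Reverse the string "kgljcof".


Input: kgljcof
Reading characters right to left:
  Position 6: 'f'
  Position 5: 'o'
  Position 4: 'c'
  Position 3: 'j'
  Position 2: 'l'
  Position 1: 'g'
  Position 0: 'k'
Reversed: focjlgk

focjlgk


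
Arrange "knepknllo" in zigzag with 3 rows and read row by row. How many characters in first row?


Zigzag "knepknllo" into 3 rows:
Placing characters:
  'k' => row 0
  'n' => row 1
  'e' => row 2
  'p' => row 1
  'k' => row 0
  'n' => row 1
  'l' => row 2
  'l' => row 1
  'o' => row 0
Rows:
  Row 0: "kko"
  Row 1: "npnl"
  Row 2: "el"
First row length: 3

3


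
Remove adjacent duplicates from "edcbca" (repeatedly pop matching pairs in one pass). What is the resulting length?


Input: edcbca
Stack-based adjacent duplicate removal:
  Read 'e': push. Stack: e
  Read 'd': push. Stack: ed
  Read 'c': push. Stack: edc
  Read 'b': push. Stack: edcb
  Read 'c': push. Stack: edcbc
  Read 'a': push. Stack: edcbca
Final stack: "edcbca" (length 6)

6


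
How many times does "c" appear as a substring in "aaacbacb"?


Searching for "c" in "aaacbacb"
Scanning each position:
  Position 0: "a" => no
  Position 1: "a" => no
  Position 2: "a" => no
  Position 3: "c" => MATCH
  Position 4: "b" => no
  Position 5: "a" => no
  Position 6: "c" => MATCH
  Position 7: "b" => no
Total occurrences: 2

2


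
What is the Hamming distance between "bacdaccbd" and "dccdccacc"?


Comparing "bacdaccbd" and "dccdccacc" position by position:
  Position 0: 'b' vs 'd' => differ
  Position 1: 'a' vs 'c' => differ
  Position 2: 'c' vs 'c' => same
  Position 3: 'd' vs 'd' => same
  Position 4: 'a' vs 'c' => differ
  Position 5: 'c' vs 'c' => same
  Position 6: 'c' vs 'a' => differ
  Position 7: 'b' vs 'c' => differ
  Position 8: 'd' vs 'c' => differ
Total differences (Hamming distance): 6

6


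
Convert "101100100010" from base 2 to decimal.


Input: "101100100010" in base 2
Positional expansion:
  Digit '1' (value 1) x 2^11 = 2048
  Digit '0' (value 0) x 2^10 = 0
  Digit '1' (value 1) x 2^9 = 512
  Digit '1' (value 1) x 2^8 = 256
  Digit '0' (value 0) x 2^7 = 0
  Digit '0' (value 0) x 2^6 = 0
  Digit '1' (value 1) x 2^5 = 32
  Digit '0' (value 0) x 2^4 = 0
  Digit '0' (value 0) x 2^3 = 0
  Digit '0' (value 0) x 2^2 = 0
  Digit '1' (value 1) x 2^1 = 2
  Digit '0' (value 0) x 2^0 = 0
Sum = 2850

2850


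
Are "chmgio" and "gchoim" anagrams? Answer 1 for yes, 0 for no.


Strings: "chmgio", "gchoim"
Sorted first:  cghimo
Sorted second: cghimo
Sorted forms match => anagrams

1


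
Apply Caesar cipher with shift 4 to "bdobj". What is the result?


Caesar cipher: shift "bdobj" by 4
  'b' (pos 1) + 4 = pos 5 = 'f'
  'd' (pos 3) + 4 = pos 7 = 'h'
  'o' (pos 14) + 4 = pos 18 = 's'
  'b' (pos 1) + 4 = pos 5 = 'f'
  'j' (pos 9) + 4 = pos 13 = 'n'
Result: fhsfn

fhsfn


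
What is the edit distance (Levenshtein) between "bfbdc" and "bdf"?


Computing edit distance: "bfbdc" -> "bdf"
DP table:
           b    d    f
      0    1    2    3
  b   1    0    1    2
  f   2    1    1    1
  b   3    2    2    2
  d   4    3    2    3
  c   5    4    3    3
Edit distance = dp[5][3] = 3

3


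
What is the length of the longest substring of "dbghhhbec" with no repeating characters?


Input: "dbghhhbec"
Sliding window (track last position of each char):
  Position 0 ('d'): window [0,0] length 1 -- new best
  Position 1 ('b'): window [0,1] length 2 -- new best
  Position 2 ('g'): window [0,2] length 3 -- new best
  Position 3 ('h'): window [0,3] length 4 -- new best
  Position 4 ('h'): repeat (last at 3), move window start to 4
  Position 4 ('h'): window [4,4] length 1
  Position 5 ('h'): repeat (last at 4), move window start to 5
  Position 5 ('h'): window [5,5] length 1
  Position 6 ('b'): window [5,6] length 2
  Position 7 ('e'): window [5,7] length 3
  Position 8 ('c'): window [5,8] length 4
Longest substring with no repeats: "dbgh" with length 4

4


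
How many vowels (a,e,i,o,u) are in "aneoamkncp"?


Input: aneoamkncp
Checking each character:
  'a' at position 0: vowel (running total: 1)
  'n' at position 1: consonant
  'e' at position 2: vowel (running total: 2)
  'o' at position 3: vowel (running total: 3)
  'a' at position 4: vowel (running total: 4)
  'm' at position 5: consonant
  'k' at position 6: consonant
  'n' at position 7: consonant
  'c' at position 8: consonant
  'p' at position 9: consonant
Total vowels: 4

4


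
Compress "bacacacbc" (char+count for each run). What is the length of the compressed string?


Input: bacacacbc
Runs:
  'b' x 1 => "b1"
  'a' x 1 => "a1"
  'c' x 1 => "c1"
  'a' x 1 => "a1"
  'c' x 1 => "c1"
  'a' x 1 => "a1"
  'c' x 1 => "c1"
  'b' x 1 => "b1"
  'c' x 1 => "c1"
Compressed: "b1a1c1a1c1a1c1b1c1"
Compressed length: 18

18


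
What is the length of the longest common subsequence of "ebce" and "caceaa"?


LCS of "ebce" and "caceaa"
DP table:
           c    a    c    e    a    a
      0    0    0    0    0    0    0
  e   0    0    0    0    1    1    1
  b   0    0    0    0    1    1    1
  c   0    1    1    1    1    1    1
  e   0    1    1    1    2    2    2
LCS length = dp[4][6] = 2

2


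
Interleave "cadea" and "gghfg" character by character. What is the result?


Interleaving "cadea" and "gghfg":
  Position 0: 'c' from first, 'g' from second => "cg"
  Position 1: 'a' from first, 'g' from second => "ag"
  Position 2: 'd' from first, 'h' from second => "dh"
  Position 3: 'e' from first, 'f' from second => "ef"
  Position 4: 'a' from first, 'g' from second => "ag"
Result: cgagdhefag

cgagdhefag


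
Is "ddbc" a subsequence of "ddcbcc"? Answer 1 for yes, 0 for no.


Check if "ddbc" is a subsequence of "ddcbcc"
Greedy scan:
  Position 0 ('d'): matches sub[0] = 'd'
  Position 1 ('d'): matches sub[1] = 'd'
  Position 2 ('c'): no match needed
  Position 3 ('b'): matches sub[2] = 'b'
  Position 4 ('c'): matches sub[3] = 'c'
  Position 5 ('c'): no match needed
All 4 characters matched => is a subsequence

1


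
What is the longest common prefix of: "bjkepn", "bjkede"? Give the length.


Words: bjkepn, bjkede
  Position 0: all 'b' => match
  Position 1: all 'j' => match
  Position 2: all 'k' => match
  Position 3: all 'e' => match
  Position 4: ('p', 'd') => mismatch, stop
LCP = "bjke" (length 4)

4


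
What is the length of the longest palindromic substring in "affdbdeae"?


Input: "affdbdeae"
Checking substrings for palindromes:
  [3:6] "dbd" (len 3) => palindrome
  [6:9] "eae" (len 3) => palindrome
  [1:3] "ff" (len 2) => palindrome
Longest palindromic substring: "dbd" with length 3

3


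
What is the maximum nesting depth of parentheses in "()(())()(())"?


Input: "()(())()(())"
Tracking depth:
  Position 0 '(': depth becomes 1
  Position 1 ')': depth becomes 0
  Position 2 '(': depth becomes 1
  Position 3 '(': depth becomes 2
  Position 4 ')': depth becomes 1
  Position 5 ')': depth becomes 0
  Position 6 '(': depth becomes 1
  Position 7 ')': depth becomes 0
  Position 8 '(': depth becomes 1
  Position 9 '(': depth becomes 2
  Position 10 ')': depth becomes 1
  Position 11 ')': depth becomes 0
Maximum depth reached: 2

2


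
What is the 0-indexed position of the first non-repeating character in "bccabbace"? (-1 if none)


Input: bccabbace
Character frequencies:
  'a': 2
  'b': 3
  'c': 3
  'e': 1
Scanning left to right for freq == 1:
  Position 0 ('b'): freq=3, skip
  Position 1 ('c'): freq=3, skip
  Position 2 ('c'): freq=3, skip
  Position 3 ('a'): freq=2, skip
  Position 4 ('b'): freq=3, skip
  Position 5 ('b'): freq=3, skip
  Position 6 ('a'): freq=2, skip
  Position 7 ('c'): freq=3, skip
  Position 8 ('e'): unique! => answer = 8

8


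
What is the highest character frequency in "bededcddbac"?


Input: bededcddbac
Character counts:
  'a': 1
  'b': 2
  'c': 2
  'd': 4
  'e': 2
Maximum frequency: 4

4


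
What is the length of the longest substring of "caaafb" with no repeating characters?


Input: "caaafb"
Sliding window (track last position of each char):
  Position 0 ('c'): window [0,0] length 1 -- new best
  Position 1 ('a'): window [0,1] length 2 -- new best
  Position 2 ('a'): repeat (last at 1), move window start to 2
  Position 2 ('a'): window [2,2] length 1
  Position 3 ('a'): repeat (last at 2), move window start to 3
  Position 3 ('a'): window [3,3] length 1
  Position 4 ('f'): window [3,4] length 2
  Position 5 ('b'): window [3,5] length 3 -- new best
Longest substring with no repeats: "afb" with length 3

3


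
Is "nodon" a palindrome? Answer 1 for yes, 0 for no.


Input: nodon
Reversed: nodon
  Compare pos 0 ('n') with pos 4 ('n'): match
  Compare pos 1 ('o') with pos 3 ('o'): match
Result: palindrome

1


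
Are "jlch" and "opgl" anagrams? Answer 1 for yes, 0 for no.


Strings: "jlch", "opgl"
Sorted first:  chjl
Sorted second: glop
Differ at position 0: 'c' vs 'g' => not anagrams

0


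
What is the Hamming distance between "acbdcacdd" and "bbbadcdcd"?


Comparing "acbdcacdd" and "bbbadcdcd" position by position:
  Position 0: 'a' vs 'b' => differ
  Position 1: 'c' vs 'b' => differ
  Position 2: 'b' vs 'b' => same
  Position 3: 'd' vs 'a' => differ
  Position 4: 'c' vs 'd' => differ
  Position 5: 'a' vs 'c' => differ
  Position 6: 'c' vs 'd' => differ
  Position 7: 'd' vs 'c' => differ
  Position 8: 'd' vs 'd' => same
Total differences (Hamming distance): 7

7


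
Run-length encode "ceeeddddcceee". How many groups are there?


Input: ceeeddddcceee
Scanning for consecutive runs:
  Group 1: 'c' x 1 (positions 0-0)
  Group 2: 'e' x 3 (positions 1-3)
  Group 3: 'd' x 4 (positions 4-7)
  Group 4: 'c' x 2 (positions 8-9)
  Group 5: 'e' x 3 (positions 10-12)
Total groups: 5

5


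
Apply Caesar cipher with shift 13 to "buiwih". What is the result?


Caesar cipher: shift "buiwih" by 13
  'b' (pos 1) + 13 = pos 14 = 'o'
  'u' (pos 20) + 13 = pos 7 = 'h'
  'i' (pos 8) + 13 = pos 21 = 'v'
  'w' (pos 22) + 13 = pos 9 = 'j'
  'i' (pos 8) + 13 = pos 21 = 'v'
  'h' (pos 7) + 13 = pos 20 = 'u'
Result: ohvjvu

ohvjvu


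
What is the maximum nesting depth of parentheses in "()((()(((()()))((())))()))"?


Input: "()((()(((()()))((())))()))"
Tracking depth:
  Position 0 '(': depth becomes 1
  Position 1 ')': depth becomes 0
  Position 2 '(': depth becomes 1
  Position 3 '(': depth becomes 2
  Position 4 '(': depth becomes 3
  Position 5 ')': depth becomes 2
  Position 6 '(': depth becomes 3
  Position 7 '(': depth becomes 4
  Position 8 '(': depth becomes 5
  Position 9 '(': depth becomes 6
  Position 10 ')': depth becomes 5
  Position 11 '(': depth becomes 6
  Position 12 ')': depth becomes 5
  Position 13 ')': depth becomes 4
  Position 14 ')': depth becomes 3
  Position 15 '(': depth becomes 4
  Position 16 '(': depth becomes 5
  Position 17 '(': depth becomes 6
  Position 18 ')': depth becomes 5
  Position 19 ')': depth becomes 4
  Position 20 ')': depth becomes 3
  Position 21 ')': depth becomes 2
  Position 22 '(': depth becomes 3
  Position 23 ')': depth becomes 2
  Position 24 ')': depth becomes 1
  Position 25 ')': depth becomes 0
Maximum depth reached: 6

6


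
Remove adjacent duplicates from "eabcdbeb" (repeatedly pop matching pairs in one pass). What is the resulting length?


Input: eabcdbeb
Stack-based adjacent duplicate removal:
  Read 'e': push. Stack: e
  Read 'a': push. Stack: ea
  Read 'b': push. Stack: eab
  Read 'c': push. Stack: eabc
  Read 'd': push. Stack: eabcd
  Read 'b': push. Stack: eabcdb
  Read 'e': push. Stack: eabcdbe
  Read 'b': push. Stack: eabcdbeb
Final stack: "eabcdbeb" (length 8)

8


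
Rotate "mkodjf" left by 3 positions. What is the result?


Input: "mkodjf", rotate left by 3
First 3 characters: "mko"
Remaining characters: "djf"
Concatenate remaining + first: "djf" + "mko" = "djfmko"

djfmko


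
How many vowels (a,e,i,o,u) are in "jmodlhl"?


Input: jmodlhl
Checking each character:
  'j' at position 0: consonant
  'm' at position 1: consonant
  'o' at position 2: vowel (running total: 1)
  'd' at position 3: consonant
  'l' at position 4: consonant
  'h' at position 5: consonant
  'l' at position 6: consonant
Total vowels: 1

1


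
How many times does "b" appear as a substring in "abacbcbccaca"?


Searching for "b" in "abacbcbccaca"
Scanning each position:
  Position 0: "a" => no
  Position 1: "b" => MATCH
  Position 2: "a" => no
  Position 3: "c" => no
  Position 4: "b" => MATCH
  Position 5: "c" => no
  Position 6: "b" => MATCH
  Position 7: "c" => no
  Position 8: "c" => no
  Position 9: "a" => no
  Position 10: "c" => no
  Position 11: "a" => no
Total occurrences: 3

3


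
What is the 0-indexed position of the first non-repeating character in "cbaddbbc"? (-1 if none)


Input: cbaddbbc
Character frequencies:
  'a': 1
  'b': 3
  'c': 2
  'd': 2
Scanning left to right for freq == 1:
  Position 0 ('c'): freq=2, skip
  Position 1 ('b'): freq=3, skip
  Position 2 ('a'): unique! => answer = 2

2


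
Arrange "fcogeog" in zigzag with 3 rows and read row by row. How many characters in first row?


Zigzag "fcogeog" into 3 rows:
Placing characters:
  'f' => row 0
  'c' => row 1
  'o' => row 2
  'g' => row 1
  'e' => row 0
  'o' => row 1
  'g' => row 2
Rows:
  Row 0: "fe"
  Row 1: "cgo"
  Row 2: "og"
First row length: 2

2


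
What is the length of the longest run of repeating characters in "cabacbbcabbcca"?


Input: "cabacbbcabbcca"
Scanning for longest run:
  Position 1 ('a'): new char, reset run to 1
  Position 2 ('b'): new char, reset run to 1
  Position 3 ('a'): new char, reset run to 1
  Position 4 ('c'): new char, reset run to 1
  Position 5 ('b'): new char, reset run to 1
  Position 6 ('b'): continues run of 'b', length=2
  Position 7 ('c'): new char, reset run to 1
  Position 8 ('a'): new char, reset run to 1
  Position 9 ('b'): new char, reset run to 1
  Position 10 ('b'): continues run of 'b', length=2
  Position 11 ('c'): new char, reset run to 1
  Position 12 ('c'): continues run of 'c', length=2
  Position 13 ('a'): new char, reset run to 1
Longest run: 'b' with length 2

2


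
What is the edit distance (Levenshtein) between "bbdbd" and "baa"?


Computing edit distance: "bbdbd" -> "baa"
DP table:
           b    a    a
      0    1    2    3
  b   1    0    1    2
  b   2    1    1    2
  d   3    2    2    2
  b   4    3    3    3
  d   5    4    4    4
Edit distance = dp[5][3] = 4

4


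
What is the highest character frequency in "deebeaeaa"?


Input: deebeaeaa
Character counts:
  'a': 3
  'b': 1
  'd': 1
  'e': 4
Maximum frequency: 4

4


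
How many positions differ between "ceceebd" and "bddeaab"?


Comparing "ceceebd" and "bddeaab" position by position:
  Position 0: 'c' vs 'b' => DIFFER
  Position 1: 'e' vs 'd' => DIFFER
  Position 2: 'c' vs 'd' => DIFFER
  Position 3: 'e' vs 'e' => same
  Position 4: 'e' vs 'a' => DIFFER
  Position 5: 'b' vs 'a' => DIFFER
  Position 6: 'd' vs 'b' => DIFFER
Positions that differ: 6

6


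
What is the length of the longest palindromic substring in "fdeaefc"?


Input: "fdeaefc"
Checking substrings for palindromes:
  [2:5] "eae" (len 3) => palindrome
Longest palindromic substring: "eae" with length 3

3


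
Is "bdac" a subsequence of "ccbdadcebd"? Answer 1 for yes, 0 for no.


Check if "bdac" is a subsequence of "ccbdadcebd"
Greedy scan:
  Position 0 ('c'): no match needed
  Position 1 ('c'): no match needed
  Position 2 ('b'): matches sub[0] = 'b'
  Position 3 ('d'): matches sub[1] = 'd'
  Position 4 ('a'): matches sub[2] = 'a'
  Position 5 ('d'): no match needed
  Position 6 ('c'): matches sub[3] = 'c'
  Position 7 ('e'): no match needed
  Position 8 ('b'): no match needed
  Position 9 ('d'): no match needed
All 4 characters matched => is a subsequence

1


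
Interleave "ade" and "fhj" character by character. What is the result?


Interleaving "ade" and "fhj":
  Position 0: 'a' from first, 'f' from second => "af"
  Position 1: 'd' from first, 'h' from second => "dh"
  Position 2: 'e' from first, 'j' from second => "ej"
Result: afdhej

afdhej


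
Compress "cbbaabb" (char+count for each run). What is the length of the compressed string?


Input: cbbaabb
Runs:
  'c' x 1 => "c1"
  'b' x 2 => "b2"
  'a' x 2 => "a2"
  'b' x 2 => "b2"
Compressed: "c1b2a2b2"
Compressed length: 8

8


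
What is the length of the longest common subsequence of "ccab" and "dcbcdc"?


LCS of "ccab" and "dcbcdc"
DP table:
           d    c    b    c    d    c
      0    0    0    0    0    0    0
  c   0    0    1    1    1    1    1
  c   0    0    1    1    2    2    2
  a   0    0    1    1    2    2    2
  b   0    0    1    2    2    2    2
LCS length = dp[4][6] = 2

2


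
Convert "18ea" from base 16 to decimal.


Input: "18ea" in base 16
Positional expansion:
  Digit '1' (value 1) x 16^3 = 4096
  Digit '8' (value 8) x 16^2 = 2048
  Digit 'e' (value 14) x 16^1 = 224
  Digit 'a' (value 10) x 16^0 = 10
Sum = 6378

6378


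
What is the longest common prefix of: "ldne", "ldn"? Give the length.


Words: ldne, ldn
  Position 0: all 'l' => match
  Position 1: all 'd' => match
  Position 2: all 'n' => match
LCP = "ldn" (length 3)

3


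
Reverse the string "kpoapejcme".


Input: kpoapejcme
Reading characters right to left:
  Position 9: 'e'
  Position 8: 'm'
  Position 7: 'c'
  Position 6: 'j'
  Position 5: 'e'
  Position 4: 'p'
  Position 3: 'a'
  Position 2: 'o'
  Position 1: 'p'
  Position 0: 'k'
Reversed: emcjepaopk

emcjepaopk


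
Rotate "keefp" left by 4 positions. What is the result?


Input: "keefp", rotate left by 4
First 4 characters: "keef"
Remaining characters: "p"
Concatenate remaining + first: "p" + "keef" = "pkeef"

pkeef


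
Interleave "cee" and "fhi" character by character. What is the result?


Interleaving "cee" and "fhi":
  Position 0: 'c' from first, 'f' from second => "cf"
  Position 1: 'e' from first, 'h' from second => "eh"
  Position 2: 'e' from first, 'i' from second => "ei"
Result: cfehei

cfehei


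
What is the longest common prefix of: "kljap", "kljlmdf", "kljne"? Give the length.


Words: kljap, kljlmdf, kljne
  Position 0: all 'k' => match
  Position 1: all 'l' => match
  Position 2: all 'j' => match
  Position 3: ('a', 'l', 'n') => mismatch, stop
LCP = "klj" (length 3)

3


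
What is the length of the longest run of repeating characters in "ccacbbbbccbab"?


Input: "ccacbbbbccbab"
Scanning for longest run:
  Position 1 ('c'): continues run of 'c', length=2
  Position 2 ('a'): new char, reset run to 1
  Position 3 ('c'): new char, reset run to 1
  Position 4 ('b'): new char, reset run to 1
  Position 5 ('b'): continues run of 'b', length=2
  Position 6 ('b'): continues run of 'b', length=3
  Position 7 ('b'): continues run of 'b', length=4
  Position 8 ('c'): new char, reset run to 1
  Position 9 ('c'): continues run of 'c', length=2
  Position 10 ('b'): new char, reset run to 1
  Position 11 ('a'): new char, reset run to 1
  Position 12 ('b'): new char, reset run to 1
Longest run: 'b' with length 4

4


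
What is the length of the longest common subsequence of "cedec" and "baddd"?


LCS of "cedec" and "baddd"
DP table:
           b    a    d    d    d
      0    0    0    0    0    0
  c   0    0    0    0    0    0
  e   0    0    0    0    0    0
  d   0    0    0    1    1    1
  e   0    0    0    1    1    1
  c   0    0    0    1    1    1
LCS length = dp[5][5] = 1

1


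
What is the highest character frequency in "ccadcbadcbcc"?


Input: ccadcbadcbcc
Character counts:
  'a': 2
  'b': 2
  'c': 6
  'd': 2
Maximum frequency: 6

6


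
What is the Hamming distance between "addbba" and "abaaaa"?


Comparing "addbba" and "abaaaa" position by position:
  Position 0: 'a' vs 'a' => same
  Position 1: 'd' vs 'b' => differ
  Position 2: 'd' vs 'a' => differ
  Position 3: 'b' vs 'a' => differ
  Position 4: 'b' vs 'a' => differ
  Position 5: 'a' vs 'a' => same
Total differences (Hamming distance): 4

4


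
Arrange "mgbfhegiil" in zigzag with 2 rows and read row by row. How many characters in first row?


Zigzag "mgbfhegiil" into 2 rows:
Placing characters:
  'm' => row 0
  'g' => row 1
  'b' => row 0
  'f' => row 1
  'h' => row 0
  'e' => row 1
  'g' => row 0
  'i' => row 1
  'i' => row 0
  'l' => row 1
Rows:
  Row 0: "mbhgi"
  Row 1: "gfeil"
First row length: 5

5


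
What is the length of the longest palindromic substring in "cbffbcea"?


Input: "cbffbcea"
Checking substrings for palindromes:
  [0:6] "cbffbc" (len 6) => palindrome
  [1:5] "bffb" (len 4) => palindrome
  [2:4] "ff" (len 2) => palindrome
Longest palindromic substring: "cbffbc" with length 6

6


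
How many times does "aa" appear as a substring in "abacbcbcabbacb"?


Searching for "aa" in "abacbcbcabbacb"
Scanning each position:
  Position 0: "ab" => no
  Position 1: "ba" => no
  Position 2: "ac" => no
  Position 3: "cb" => no
  Position 4: "bc" => no
  Position 5: "cb" => no
  Position 6: "bc" => no
  Position 7: "ca" => no
  Position 8: "ab" => no
  Position 9: "bb" => no
  Position 10: "ba" => no
  Position 11: "ac" => no
  Position 12: "cb" => no
Total occurrences: 0

0


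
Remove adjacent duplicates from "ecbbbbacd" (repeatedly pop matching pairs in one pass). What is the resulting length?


Input: ecbbbbacd
Stack-based adjacent duplicate removal:
  Read 'e': push. Stack: e
  Read 'c': push. Stack: ec
  Read 'b': push. Stack: ecb
  Read 'b': matches stack top 'b' => pop. Stack: ec
  Read 'b': push. Stack: ecb
  Read 'b': matches stack top 'b' => pop. Stack: ec
  Read 'a': push. Stack: eca
  Read 'c': push. Stack: ecac
  Read 'd': push. Stack: ecacd
Final stack: "ecacd" (length 5)

5


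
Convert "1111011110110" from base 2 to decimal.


Input: "1111011110110" in base 2
Positional expansion:
  Digit '1' (value 1) x 2^12 = 4096
  Digit '1' (value 1) x 2^11 = 2048
  Digit '1' (value 1) x 2^10 = 1024
  Digit '1' (value 1) x 2^9 = 512
  Digit '0' (value 0) x 2^8 = 0
  Digit '1' (value 1) x 2^7 = 128
  Digit '1' (value 1) x 2^6 = 64
  Digit '1' (value 1) x 2^5 = 32
  Digit '1' (value 1) x 2^4 = 16
  Digit '0' (value 0) x 2^3 = 0
  Digit '1' (value 1) x 2^2 = 4
  Digit '1' (value 1) x 2^1 = 2
  Digit '0' (value 0) x 2^0 = 0
Sum = 7926

7926


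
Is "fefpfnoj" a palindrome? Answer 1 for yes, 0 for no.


Input: fefpfnoj
Reversed: jonfpfef
  Compare pos 0 ('f') with pos 7 ('j'): MISMATCH
  Compare pos 1 ('e') with pos 6 ('o'): MISMATCH
  Compare pos 2 ('f') with pos 5 ('n'): MISMATCH
  Compare pos 3 ('p') with pos 4 ('f'): MISMATCH
Result: not a palindrome

0


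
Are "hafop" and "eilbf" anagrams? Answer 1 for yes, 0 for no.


Strings: "hafop", "eilbf"
Sorted first:  afhop
Sorted second: befil
Differ at position 0: 'a' vs 'b' => not anagrams

0


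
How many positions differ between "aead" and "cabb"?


Comparing "aead" and "cabb" position by position:
  Position 0: 'a' vs 'c' => DIFFER
  Position 1: 'e' vs 'a' => DIFFER
  Position 2: 'a' vs 'b' => DIFFER
  Position 3: 'd' vs 'b' => DIFFER
Positions that differ: 4

4


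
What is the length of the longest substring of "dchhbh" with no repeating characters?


Input: "dchhbh"
Sliding window (track last position of each char):
  Position 0 ('d'): window [0,0] length 1 -- new best
  Position 1 ('c'): window [0,1] length 2 -- new best
  Position 2 ('h'): window [0,2] length 3 -- new best
  Position 3 ('h'): repeat (last at 2), move window start to 3
  Position 3 ('h'): window [3,3] length 1
  Position 4 ('b'): window [3,4] length 2
  Position 5 ('h'): repeat (last at 3), move window start to 4
  Position 5 ('h'): window [4,5] length 2
Longest substring with no repeats: "dch" with length 3

3


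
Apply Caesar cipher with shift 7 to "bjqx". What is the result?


Caesar cipher: shift "bjqx" by 7
  'b' (pos 1) + 7 = pos 8 = 'i'
  'j' (pos 9) + 7 = pos 16 = 'q'
  'q' (pos 16) + 7 = pos 23 = 'x'
  'x' (pos 23) + 7 = pos 4 = 'e'
Result: iqxe

iqxe


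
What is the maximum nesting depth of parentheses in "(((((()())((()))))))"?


Input: "(((((()())((()))))))"
Tracking depth:
  Position 0 '(': depth becomes 1
  Position 1 '(': depth becomes 2
  Position 2 '(': depth becomes 3
  Position 3 '(': depth becomes 4
  Position 4 '(': depth becomes 5
  Position 5 '(': depth becomes 6
  Position 6 ')': depth becomes 5
  Position 7 '(': depth becomes 6
  Position 8 ')': depth becomes 5
  Position 9 ')': depth becomes 4
  Position 10 '(': depth becomes 5
  Position 11 '(': depth becomes 6
  Position 12 '(': depth becomes 7
  Position 13 ')': depth becomes 6
  Position 14 ')': depth becomes 5
  Position 15 ')': depth becomes 4
  Position 16 ')': depth becomes 3
  Position 17 ')': depth becomes 2
  Position 18 ')': depth becomes 1
  Position 19 ')': depth becomes 0
Maximum depth reached: 7

7
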